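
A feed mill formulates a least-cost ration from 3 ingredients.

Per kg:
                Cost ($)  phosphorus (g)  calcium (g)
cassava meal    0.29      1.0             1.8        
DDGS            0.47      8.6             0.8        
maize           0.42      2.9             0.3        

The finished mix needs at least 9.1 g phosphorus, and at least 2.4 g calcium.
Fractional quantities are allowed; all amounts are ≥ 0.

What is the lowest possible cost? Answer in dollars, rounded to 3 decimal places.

$0.712

Treat it as an LP. Let x1 = kg of cassava meal, x2 = kg of DDGS, x3 = kg of maize.
min 0.29x1 + 0.47x2 + 0.42x3 with:
  1x1 + 8.6x2 + 2.9x3 ≥ 9.1   (phosphorus)
  1.8x1 + 0.8x2 + 0.3x3 ≥ 2.4   (calcium)
  x1, x2, x3 ≥ 0.
The optimal basis is {cassava meal, DDGS}; maize drops out. Binding constraints: phosphorus and calcium.
So cassava meal = 0.9101 kg, DDGS = 0.9523 kg.
Objective = 0.29·0.9101 + 0.47·0.9523 = 0.71151.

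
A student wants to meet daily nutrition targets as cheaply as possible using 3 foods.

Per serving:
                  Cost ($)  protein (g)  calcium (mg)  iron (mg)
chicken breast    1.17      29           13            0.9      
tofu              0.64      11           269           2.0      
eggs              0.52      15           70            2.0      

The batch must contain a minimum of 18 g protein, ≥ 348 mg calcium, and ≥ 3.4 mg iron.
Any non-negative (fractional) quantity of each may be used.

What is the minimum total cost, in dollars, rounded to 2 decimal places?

Let x1 = servings of chicken breast, x2 = servings of tofu, x3 = servings of eggs.
min 1.17x1 + 0.64x2 + 0.52x3 s.t.:
  29x1 + 11x2 + 15x3 ≥ 18   (protein)
  13x1 + 269x2 + 70x3 ≥ 348   (calcium)
  0.9x1 + 2x2 + 2x3 ≥ 3.4   (iron)
  x1, x2, x3 ≥ 0.
At the optimum only tofu, eggs are positive (chicken breast = 0). Binding constraints: calcium and iron.
So tofu = 1.151 servings, eggs = 0.5492 servings.
Total cost: 0.64·1.151 + 0.52·0.5492 = 1.0222.

$1.02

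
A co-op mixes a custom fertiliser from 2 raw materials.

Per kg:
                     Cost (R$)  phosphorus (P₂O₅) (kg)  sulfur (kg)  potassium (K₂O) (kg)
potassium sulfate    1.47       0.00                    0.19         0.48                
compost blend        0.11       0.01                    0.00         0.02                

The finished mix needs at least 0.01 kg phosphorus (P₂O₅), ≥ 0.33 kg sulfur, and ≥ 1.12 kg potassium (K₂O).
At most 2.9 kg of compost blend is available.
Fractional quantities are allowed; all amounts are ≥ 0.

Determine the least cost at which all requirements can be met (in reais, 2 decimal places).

R$3.48

Let x1 = kg of potassium sulfate, x2 = kg of compost blend.
Minimise 1.47x1 + 0.11x2 with:
  0.01x2 ≥ 0.01   (phosphorus (P₂O₅))
  0.19x1 ≥ 0.33   (sulfur)
  0.48x1 + 0.02x2 ≥ 1.12   (potassium (K₂O))
  x2 ≤ 2.9
  x1, x2 ≥ 0.
Both inputs are positive at the optimum. There the phosphorus (P₂O₅) and potassium (K₂O) constraints are tight.
Solving gives x1 = 2.292, x2 = 1.
Hence cost = 1.47·2.292 + 0.11·1 = R$3.4792.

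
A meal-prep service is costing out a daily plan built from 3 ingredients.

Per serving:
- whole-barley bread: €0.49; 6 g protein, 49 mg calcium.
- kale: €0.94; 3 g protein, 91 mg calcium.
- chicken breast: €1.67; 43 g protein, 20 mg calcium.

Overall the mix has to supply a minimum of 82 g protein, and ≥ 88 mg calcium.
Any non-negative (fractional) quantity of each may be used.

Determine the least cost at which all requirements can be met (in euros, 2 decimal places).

Let x1 = servings of whole-barley bread, x2 = servings of kale, x3 = servings of chicken breast.
Minimize 0.49x1 + 0.94x2 + 1.67x3 subject to:
  6x1 + 3x2 + 43x3 ≥ 82   (protein)
  49x1 + 91x2 + 20x3 ≥ 88   (calcium)
  x1, x2, x3 ≥ 0.
At the optimum only whole-barley bread, chicken breast are positive (kale = 0). There the protein and calcium constraints are tight.
Optimal quantities: whole-barley bread = 1.079 servings, chicken breast = 1.756 servings.
Objective = 0.49·1.079 + 1.67·1.756 = 3.4612.

€3.46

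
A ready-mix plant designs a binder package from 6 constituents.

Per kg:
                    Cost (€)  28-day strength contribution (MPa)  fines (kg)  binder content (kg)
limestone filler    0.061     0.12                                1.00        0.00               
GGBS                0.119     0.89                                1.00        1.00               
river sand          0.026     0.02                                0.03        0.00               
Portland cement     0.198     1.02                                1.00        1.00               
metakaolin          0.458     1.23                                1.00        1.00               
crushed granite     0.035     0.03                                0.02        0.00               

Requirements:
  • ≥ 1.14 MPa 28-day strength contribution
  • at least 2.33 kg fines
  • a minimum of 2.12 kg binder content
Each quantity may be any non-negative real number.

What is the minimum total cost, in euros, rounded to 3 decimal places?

€0.265

Let x1 = kg of limestone filler, x2 = kg of GGBS, x3 = kg of river sand, x4 = kg of Portland cement, x5 = kg of metakaolin, x6 = kg of crushed granite.
Minimise 0.061x1 + 0.119x2 + 0.026x3 + 0.198x4 + 0.458x5 + 0.035x6 s.t.:
  0.12x1 + 0.89x2 + 0.02x3 + 1.02x4 + 1.23x5 + 0.03x6 ≥ 1.14   (28-day strength contribution)
  1x1 + 1x2 + 0.03x3 + 1x4 + 1x5 + 0.02x6 ≥ 2.33   (fines)
  1x2 + 1x4 + 1x5 ≥ 2.12   (binder content)
  x1, x2, x3, x4, x5, x6 ≥ 0.
At the optimum only limestone filler, GGBS are positive (river sand, Portland cement, metakaolin, crushed granite = 0). The fines and binder content requirements are met with equality.
So limestone filler = 0.21 kg, GGBS = 2.12 kg.
Cost = 0.061·0.21 + 0.119·2.12 = 0.26509.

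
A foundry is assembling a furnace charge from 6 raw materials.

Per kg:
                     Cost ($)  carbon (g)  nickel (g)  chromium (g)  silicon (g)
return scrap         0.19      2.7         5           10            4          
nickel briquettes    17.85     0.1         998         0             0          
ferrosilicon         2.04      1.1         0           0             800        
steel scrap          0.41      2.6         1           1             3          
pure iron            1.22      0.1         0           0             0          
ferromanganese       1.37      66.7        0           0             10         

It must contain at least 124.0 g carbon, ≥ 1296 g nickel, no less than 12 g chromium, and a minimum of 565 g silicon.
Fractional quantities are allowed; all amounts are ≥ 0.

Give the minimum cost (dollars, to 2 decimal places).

This is a linear program. Let x1 = kg of return scrap, x2 = kg of nickel briquettes, x3 = kg of ferrosilicon, x4 = kg of steel scrap, x5 = kg of pure iron, x6 = kg of ferromanganese.
Minimise 0.19x1 + 17.85x2 + 2.04x3 + 0.41x4 + 1.22x5 + 1.37x6 with:
  2.7x1 + 0.1x2 + 1.1x3 + 2.6x4 + 0.1x5 + 66.7x6 ≥ 124   (carbon)
  5x1 + 998x2 + 1x4 ≥ 1296   (nickel)
  10x1 + 1x4 ≥ 12   (chromium)
  4x1 + 800x3 + 3x4 + 10x6 ≥ 565   (silicon)
  x1, x2, x3, x4, x5, x6 ≥ 0.
The optimal basis is {return scrap, nickel briquettes, ferrosilicon, ferromanganese}; steel scrap, pure iron drop out. Binding constraints: carbon, nickel, chromium, silicon.
That vertex is x1 = 1.2, x2 = 1.293, x3 = 0.6778, x6 = 1.797.
Cost = 0.19·1.2 + 17.85·1.293 + 2.04·0.6778 + 1.37·1.797 = 27.1527.

$27.15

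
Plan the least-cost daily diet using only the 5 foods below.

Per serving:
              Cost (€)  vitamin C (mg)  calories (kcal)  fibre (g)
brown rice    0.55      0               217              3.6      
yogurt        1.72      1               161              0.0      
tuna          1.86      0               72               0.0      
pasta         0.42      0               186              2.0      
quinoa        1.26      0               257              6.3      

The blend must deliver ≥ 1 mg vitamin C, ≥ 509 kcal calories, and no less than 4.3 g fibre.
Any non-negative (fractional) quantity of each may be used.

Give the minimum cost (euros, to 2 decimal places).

€2.53

Treat it as an LP. Let x1 = servings of brown rice, x2 = servings of yogurt, x3 = servings of tuna, x4 = servings of pasta, x5 = servings of quinoa.
Minimize 0.55x1 + 1.72x2 + 1.86x3 + 0.42x4 + 1.26x5 s.t.:
  1x2 ≥ 1   (vitamin C)
  217x1 + 161x2 + 72x3 + 186x4 + 257x5 ≥ 509   (calories)
  3.6x1 + 2x4 + 6.3x5 ≥ 4.3   (fibre)
  x1, x2, x3, x4, x5 ≥ 0.
At the optimum only brown rice, yogurt, pasta are positive (tuna, quinoa = 0). Binding constraints: vitamin C, calories, fibre.
Solving gives x1 = 0.4406, x2 = 1, x4 = 1.357.
Cost = 0.55·0.4406 + 1.72·1 + 0.42·1.357 = 2.5323.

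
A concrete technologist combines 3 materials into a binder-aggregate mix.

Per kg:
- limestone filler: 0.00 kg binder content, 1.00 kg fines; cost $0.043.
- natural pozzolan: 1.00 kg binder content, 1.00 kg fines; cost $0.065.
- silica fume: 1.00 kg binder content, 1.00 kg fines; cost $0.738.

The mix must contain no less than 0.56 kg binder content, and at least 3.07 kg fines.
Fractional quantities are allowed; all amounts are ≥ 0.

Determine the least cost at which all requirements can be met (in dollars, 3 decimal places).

This is a linear program. Let x1 = kg of limestone filler, x2 = kg of natural pozzolan, x3 = kg of silica fume.
Minimise 0.043x1 + 0.065x2 + 0.738x3 with:
  1x2 + 1x3 ≥ 0.56   (binder content)
  1x1 + 1x2 + 1x3 ≥ 3.07   (fines)
  x1, x2, x3 ≥ 0.
The cheapest feasible vertex uses only limestone filler, natural pozzolan; silica fume is not used. Binding constraints: binder content and fines.
Solving gives x1 = 2.51, x2 = 0.56.
Cost = 0.043·2.51 + 0.065·0.56 = 0.14433.

$0.144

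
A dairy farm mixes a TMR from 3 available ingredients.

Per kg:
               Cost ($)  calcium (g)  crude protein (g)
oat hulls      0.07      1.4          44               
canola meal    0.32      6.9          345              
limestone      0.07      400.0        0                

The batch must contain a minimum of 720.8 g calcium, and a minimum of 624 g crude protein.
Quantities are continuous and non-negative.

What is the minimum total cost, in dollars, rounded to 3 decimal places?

$0.703

Let x1 = kg of oat hulls, x2 = kg of canola meal, x3 = kg of limestone.
min 0.07x1 + 0.32x2 + 0.07x3 s.t.:
  1.4x1 + 6.9x2 + 400x3 ≥ 720.8   (calcium)
  44x1 + 345x2 ≥ 624   (crude protein)
  x1, x2, x3 ≥ 0.
The optimal basis is {canola meal, limestone}; oat hulls drops out. There the calcium and crude protein constraints are tight.
So canola meal = 1.809 kg, limestone = 1.771 kg.
Cost = 0.32·1.809 + 0.07·1.771 = 0.70285.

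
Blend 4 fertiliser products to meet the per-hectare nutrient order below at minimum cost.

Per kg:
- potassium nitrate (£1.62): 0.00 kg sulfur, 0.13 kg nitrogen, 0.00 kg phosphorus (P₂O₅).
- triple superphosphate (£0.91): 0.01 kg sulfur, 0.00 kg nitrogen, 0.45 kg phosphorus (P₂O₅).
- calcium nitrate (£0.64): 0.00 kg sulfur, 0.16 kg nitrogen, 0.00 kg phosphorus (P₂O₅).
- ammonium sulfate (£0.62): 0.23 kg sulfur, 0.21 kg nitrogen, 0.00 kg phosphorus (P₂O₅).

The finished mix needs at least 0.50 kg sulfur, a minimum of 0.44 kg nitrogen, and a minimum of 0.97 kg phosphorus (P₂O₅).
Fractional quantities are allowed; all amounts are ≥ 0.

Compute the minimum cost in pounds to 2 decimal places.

£3.26

Treat it as an LP. Let x1 = kg of potassium nitrate, x2 = kg of triple superphosphate, x3 = kg of calcium nitrate, x4 = kg of ammonium sulfate.
min 1.62x1 + 0.91x2 + 0.64x3 + 0.62x4 s.t.:
  0.01x2 + 0.23x4 ≥ 0.5   (sulfur)
  0.13x1 + 0.16x3 + 0.21x4 ≥ 0.44   (nitrogen)
  0.45x2 ≥ 0.97   (phosphorus (P₂O₅))
  x1, x2, x3, x4 ≥ 0.
The minimum-cost mix takes nothing from potassium nitrate, calcium nitrate — only triple superphosphate, ammonium sulfate. There the nitrogen and phosphorus (P₂O₅) constraints are tight.
Optimal quantities: triple superphosphate = 2.156 kg, ammonium sulfate = 2.095 kg.
Total cost: 0.91·2.156 + 0.62·2.095 = 3.2609.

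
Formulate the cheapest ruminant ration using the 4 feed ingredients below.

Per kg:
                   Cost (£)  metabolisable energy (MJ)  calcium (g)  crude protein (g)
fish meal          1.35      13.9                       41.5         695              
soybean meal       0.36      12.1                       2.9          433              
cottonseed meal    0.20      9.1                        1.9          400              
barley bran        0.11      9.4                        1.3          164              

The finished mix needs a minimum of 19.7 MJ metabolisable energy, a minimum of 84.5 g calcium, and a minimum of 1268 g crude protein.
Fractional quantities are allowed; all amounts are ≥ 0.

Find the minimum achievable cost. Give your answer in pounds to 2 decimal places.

£2.75

Let x1 = kg of fish meal, x2 = kg of soybean meal, x3 = kg of cottonseed meal, x4 = kg of barley bran.
Minimise 1.35x1 + 0.36x2 + 0.2x3 + 0.11x4 s.t.:
  13.9x1 + 12.1x2 + 9.1x3 + 9.4x4 ≥ 19.7   (metabolisable energy)
  41.5x1 + 2.9x2 + 1.9x3 + 1.3x4 ≥ 84.5   (calcium)
  695x1 + 433x2 + 400x3 + 164x4 ≥ 1268   (crude protein)
  x1, x2, x3, x4 ≥ 0.
The cheapest feasible vertex uses only fish meal; soybean meal, cottonseed meal, barley bran are not used. The calcium requirement is met with equality.
That vertex is x1 = 2.036.
Cost = 1.35·2.036 = 2.7486.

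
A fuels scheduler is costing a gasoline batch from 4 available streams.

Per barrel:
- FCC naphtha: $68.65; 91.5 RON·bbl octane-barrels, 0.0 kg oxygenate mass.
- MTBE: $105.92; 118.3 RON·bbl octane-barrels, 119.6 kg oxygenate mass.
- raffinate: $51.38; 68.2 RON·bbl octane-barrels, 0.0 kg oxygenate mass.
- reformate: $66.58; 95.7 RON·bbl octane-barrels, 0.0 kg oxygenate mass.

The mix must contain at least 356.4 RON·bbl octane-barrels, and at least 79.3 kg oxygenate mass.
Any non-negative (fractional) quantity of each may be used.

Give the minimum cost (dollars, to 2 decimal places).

$263.61

Let x1 = barrels of FCC naphtha, x2 = barrels of MTBE, x3 = barrels of raffinate, x4 = barrels of reformate.
min 68.65x1 + 105.92x2 + 51.38x3 + 66.58x4 subject to:
  91.5x1 + 118.3x2 + 68.2x3 + 95.7x4 ≥ 356.4   (octane-barrels)
  119.6x2 ≥ 79.3   (oxygenate mass)
  x1, x2, x3, x4 ≥ 0.
The minimum-cost mix takes nothing from FCC naphtha, raffinate — only MTBE, reformate. The octane-barrels and oxygenate mass requirements are met with equality.
Solving gives x2 = 0.66304, x4 = 2.9045.
Hence cost = 105.92·0.66304 + 66.58·2.9045 = $263.6108.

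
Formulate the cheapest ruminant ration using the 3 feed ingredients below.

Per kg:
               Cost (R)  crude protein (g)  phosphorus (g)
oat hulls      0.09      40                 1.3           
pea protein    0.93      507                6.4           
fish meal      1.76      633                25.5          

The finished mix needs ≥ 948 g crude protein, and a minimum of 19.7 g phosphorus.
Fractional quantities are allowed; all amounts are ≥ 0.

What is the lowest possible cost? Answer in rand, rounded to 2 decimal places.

R1.90

Let x1 = kg of oat hulls, x2 = kg of pea protein, x3 = kg of fish meal.
min 0.09x1 + 0.93x2 + 1.76x3 s.t.:
  40x1 + 507x2 + 633x3 ≥ 948   (crude protein)
  1.3x1 + 6.4x2 + 25.5x3 ≥ 19.7   (phosphorus)
  x1, x2, x3 ≥ 0.
The minimum-cost mix takes nothing from fish meal — only oat hulls, pea protein. There the crude protein and phosphorus constraints are tight.
Solving gives x1 = 9.726, x2 = 1.102.
Total cost: 0.09·9.726 + 0.93·1.102 = 1.9002.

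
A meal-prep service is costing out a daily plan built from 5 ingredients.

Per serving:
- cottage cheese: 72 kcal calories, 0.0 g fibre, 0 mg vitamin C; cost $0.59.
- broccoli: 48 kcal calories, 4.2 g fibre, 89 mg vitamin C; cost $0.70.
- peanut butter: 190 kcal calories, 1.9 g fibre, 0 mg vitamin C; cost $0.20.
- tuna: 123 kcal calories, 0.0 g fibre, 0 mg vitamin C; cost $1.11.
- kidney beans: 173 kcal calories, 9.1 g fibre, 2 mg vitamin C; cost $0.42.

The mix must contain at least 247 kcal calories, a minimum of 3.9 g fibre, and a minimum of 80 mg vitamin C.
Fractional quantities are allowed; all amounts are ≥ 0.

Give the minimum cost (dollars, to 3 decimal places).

$0.844

Treat it as an LP. Let x1 = servings of cottage cheese, x2 = servings of broccoli, x3 = servings of peanut butter, x4 = servings of tuna, x5 = servings of kidney beans.
Minimize 0.59x1 + 0.7x2 + 0.2x3 + 1.11x4 + 0.42x5 with:
  72x1 + 48x2 + 190x3 + 123x4 + 173x5 ≥ 247   (calories)
  4.2x2 + 1.9x3 + 9.1x5 ≥ 3.9   (fibre)
  89x2 + 2x5 ≥ 80   (vitamin C)
  x1, x2, x3, x4, x5 ≥ 0.
The optimal basis is {broccoli, peanut butter}; cottage cheese, tuna, kidney beans drop out. Binding constraints: calories and vitamin C.
Optimal quantities: broccoli = 0.8989 servings, peanut butter = 1.073 servings.
Hence cost = 0.7·0.8989 + 0.2·1.073 = $0.84383.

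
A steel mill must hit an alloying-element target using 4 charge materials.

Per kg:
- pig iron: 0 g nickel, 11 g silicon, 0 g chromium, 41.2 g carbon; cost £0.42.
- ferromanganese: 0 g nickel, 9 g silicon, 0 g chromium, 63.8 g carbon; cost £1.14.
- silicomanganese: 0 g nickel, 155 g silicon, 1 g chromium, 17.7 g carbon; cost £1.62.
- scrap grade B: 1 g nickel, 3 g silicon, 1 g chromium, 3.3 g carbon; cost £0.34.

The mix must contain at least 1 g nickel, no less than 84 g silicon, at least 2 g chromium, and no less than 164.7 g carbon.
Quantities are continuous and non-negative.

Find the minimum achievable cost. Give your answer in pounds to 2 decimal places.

Let x1 = kg of pig iron, x2 = kg of ferromanganese, x3 = kg of silicomanganese, x4 = kg of scrap grade B.
Minimize 0.42x1 + 1.14x2 + 1.62x3 + 0.34x4 subject to:
  1x4 ≥ 1   (nickel)
  11x1 + 9x2 + 155x3 + 3x4 ≥ 84   (silicon)
  1x3 + 1x4 ≥ 2   (chromium)
  41.2x1 + 63.8x2 + 17.7x3 + 3.3x4 ≥ 164.7   (carbon)
  x1, x2, x3, x4 ≥ 0.
At the optimum only pig iron, silicomanganese, scrap grade B are positive (ferromanganese = 0). There the silicon, chromium, carbon constraints are tight.
So pig iron = 3.753 kg, silicomanganese = 0.2416 kg, scrap grade B = 1.758 kg.
Cost = 0.42·3.753 + 1.62·0.2416 + 0.34·1.758 = 2.5654.

£2.57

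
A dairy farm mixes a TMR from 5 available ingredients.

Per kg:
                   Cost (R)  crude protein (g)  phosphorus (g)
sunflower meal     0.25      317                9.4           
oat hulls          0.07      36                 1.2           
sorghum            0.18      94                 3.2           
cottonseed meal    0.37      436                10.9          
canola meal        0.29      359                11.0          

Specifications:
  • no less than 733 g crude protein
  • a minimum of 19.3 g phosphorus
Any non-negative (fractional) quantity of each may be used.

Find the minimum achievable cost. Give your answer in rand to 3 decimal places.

R0.578

Let x1 = kg of sunflower meal, x2 = kg of oat hulls, x3 = kg of sorghum, x4 = kg of cottonseed meal, x5 = kg of canola meal.
Minimise 0.25x1 + 0.07x2 + 0.18x3 + 0.37x4 + 0.29x5 with:
  317x1 + 36x2 + 94x3 + 436x4 + 359x5 ≥ 733   (crude protein)
  9.4x1 + 1.2x2 + 3.2x3 + 10.9x4 + 11x5 ≥ 19.3   (phosphorus)
  x1, x2, x3, x4, x5 ≥ 0.
The cheapest feasible vertex uses only sunflower meal; oat hulls, sorghum, cottonseed meal, canola meal are not used. There the crude protein constraint is tight.
So sunflower meal = 2.312 kg.
Total cost: 0.25·2.312 = 0.57800.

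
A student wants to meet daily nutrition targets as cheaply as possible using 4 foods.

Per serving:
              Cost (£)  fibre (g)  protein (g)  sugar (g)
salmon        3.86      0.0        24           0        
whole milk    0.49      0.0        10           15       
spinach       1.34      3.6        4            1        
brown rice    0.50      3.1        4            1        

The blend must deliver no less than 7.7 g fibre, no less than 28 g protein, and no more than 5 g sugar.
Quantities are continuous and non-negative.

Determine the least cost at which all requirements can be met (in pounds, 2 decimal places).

Let x1 = servings of salmon, x2 = servings of whole milk, x3 = servings of spinach, x4 = servings of brown rice.
min 3.86x1 + 0.49x2 + 1.34x3 + 0.5x4 s.t.:
  3.6x3 + 3.1x4 ≥ 7.7   (fibre)
  24x1 + 10x2 + 4x3 + 4x4 ≥ 28   (protein)
  15x2 + 1x3 + 1x4 ≤ 5   (sugar)
  x1, x2, x3, x4 ≥ 0.
At the optimum only salmon, brown rice are positive (whole milk, spinach = 0). The protein and sugar requirements are met with equality.
Solving gives x1 = 0.3333, x4 = 5.
Cost = 3.86·0.3333 + 0.5·5 = 3.7865.

£3.79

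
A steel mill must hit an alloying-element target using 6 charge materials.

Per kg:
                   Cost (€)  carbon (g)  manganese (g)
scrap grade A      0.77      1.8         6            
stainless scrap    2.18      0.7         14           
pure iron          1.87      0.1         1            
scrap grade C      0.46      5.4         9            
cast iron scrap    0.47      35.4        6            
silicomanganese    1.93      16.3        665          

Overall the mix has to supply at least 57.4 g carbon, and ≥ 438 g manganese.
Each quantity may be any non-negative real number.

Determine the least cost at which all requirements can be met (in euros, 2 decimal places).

€1.87

Let x1 = kg of scrap grade A, x2 = kg of stainless scrap, x3 = kg of pure iron, x4 = kg of scrap grade C, x5 = kg of cast iron scrap, x6 = kg of silicomanganese.
Minimize 0.77x1 + 2.18x2 + 1.87x3 + 0.46x4 + 0.47x5 + 1.93x6 subject to:
  1.8x1 + 0.7x2 + 0.1x3 + 5.4x4 + 35.4x5 + 16.3x6 ≥ 57.4   (carbon)
  6x1 + 14x2 + 1x3 + 9x4 + 6x5 + 665x6 ≥ 438   (manganese)
  x1, x2, x3, x4, x5, x6 ≥ 0.
The optimal basis is {cast iron scrap, silicomanganese}; scrap grade A, stainless scrap, pure iron, scrap grade C drop out. There the carbon and manganese constraints are tight.
Solving gives x5 = 1.324, x6 = 0.6467.
Total cost: 0.47·1.324 + 1.93·0.6467 = 1.8704.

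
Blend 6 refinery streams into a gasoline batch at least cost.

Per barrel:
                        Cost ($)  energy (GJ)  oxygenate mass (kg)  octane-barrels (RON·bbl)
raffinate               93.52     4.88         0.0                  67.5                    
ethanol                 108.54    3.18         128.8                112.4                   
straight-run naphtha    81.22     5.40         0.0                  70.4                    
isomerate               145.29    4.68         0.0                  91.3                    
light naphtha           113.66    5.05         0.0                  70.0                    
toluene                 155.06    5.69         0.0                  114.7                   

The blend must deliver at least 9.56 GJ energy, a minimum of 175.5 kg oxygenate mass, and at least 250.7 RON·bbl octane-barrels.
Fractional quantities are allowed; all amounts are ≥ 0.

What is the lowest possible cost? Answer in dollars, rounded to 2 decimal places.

$251.67

Treat it as an LP. Let x1 = barrels of raffinate, x2 = barrels of ethanol, x3 = barrels of straight-run naphtha, x4 = barrels of isomerate, x5 = barrels of light naphtha, x6 = barrels of toluene.
Minimize 93.52x1 + 108.54x2 + 81.22x3 + 145.29x4 + 113.66x5 + 155.06x6 with:
  4.88x1 + 3.18x2 + 5.4x3 + 4.68x4 + 5.05x5 + 5.69x6 ≥ 9.56   (energy)
  128.8x2 ≥ 175.5   (oxygenate mass)
  67.5x1 + 112.4x2 + 70.4x3 + 91.3x4 + 70x5 + 114.7x6 ≥ 250.7   (octane-barrels)
  x1, x2, x3, x4, x5, x6 ≥ 0.
The optimal basis is {ethanol, straight-run naphtha}; raffinate, isomerate, light naphtha, toluene drop out. Binding constraints: energy and octane-barrels.
That vertex is x2 = 1.777, x3 = 0.7239.
Objective = 108.54·1.777 + 81.22·0.7239 = 251.6707.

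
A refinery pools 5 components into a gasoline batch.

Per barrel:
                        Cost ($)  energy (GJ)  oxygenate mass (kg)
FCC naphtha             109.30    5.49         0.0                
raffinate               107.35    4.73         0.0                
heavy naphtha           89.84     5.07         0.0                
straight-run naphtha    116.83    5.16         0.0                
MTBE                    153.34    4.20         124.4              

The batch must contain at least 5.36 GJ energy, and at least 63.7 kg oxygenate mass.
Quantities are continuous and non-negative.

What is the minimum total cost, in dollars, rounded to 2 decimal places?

$135.39

This is a linear program. Let x1 = barrels of FCC naphtha, x2 = barrels of raffinate, x3 = barrels of heavy naphtha, x4 = barrels of straight-run naphtha, x5 = barrels of MTBE.
Minimize 109.3x1 + 107.35x2 + 89.84x3 + 116.83x4 + 153.34x5 subject to:
  5.49x1 + 4.73x2 + 5.07x3 + 5.16x4 + 4.2x5 ≥ 5.36   (energy)
  124.4x5 ≥ 63.7   (oxygenate mass)
  x1, x2, x3, x4, x5 ≥ 0.
The minimum-cost mix takes nothing from FCC naphtha, raffinate, straight-run naphtha — only heavy naphtha, MTBE. Binding constraints: energy and oxygenate mass.
So heavy naphtha = 0.633 barrels, MTBE = 0.5121 barrels.
Total cost: 89.84·0.633 + 153.34·0.5121 = 135.3941.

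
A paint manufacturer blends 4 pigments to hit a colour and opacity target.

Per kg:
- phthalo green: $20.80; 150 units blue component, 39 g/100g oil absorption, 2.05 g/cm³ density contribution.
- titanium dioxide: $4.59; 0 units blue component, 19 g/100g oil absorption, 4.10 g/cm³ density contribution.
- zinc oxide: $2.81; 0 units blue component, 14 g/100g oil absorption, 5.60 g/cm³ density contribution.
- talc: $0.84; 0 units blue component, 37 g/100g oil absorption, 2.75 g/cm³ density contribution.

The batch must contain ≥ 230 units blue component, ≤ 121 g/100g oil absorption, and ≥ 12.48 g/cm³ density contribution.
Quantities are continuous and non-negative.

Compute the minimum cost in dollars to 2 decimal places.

This is a linear program. Let x1 = kg of phthalo green, x2 = kg of titanium dioxide, x3 = kg of zinc oxide, x4 = kg of talc.
Minimize 20.8x1 + 4.59x2 + 2.81x3 + 0.84x4 s.t.:
  150x1 ≥ 230   (blue component)
  39x1 + 19x2 + 14x3 + 37x4 ≤ 121   (oil absorption)
  2.05x1 + 4.1x2 + 5.6x3 + 2.75x4 ≥ 12.48   (density contribution)
  x1, x2, x3, x4 ≥ 0.
At the optimum only phthalo green, zinc oxide, talc are positive (titanium dioxide = 0). There the blue component, oil absorption, density contribution constraints are tight.
So phthalo green = 1.5333 kg, zinc oxide = 1.0501 kg, talc = 1.2567 kg.
Total cost: 20.8·1.5333 + 2.81·1.0501 + 0.84·1.2567 = 35.8990.

$35.90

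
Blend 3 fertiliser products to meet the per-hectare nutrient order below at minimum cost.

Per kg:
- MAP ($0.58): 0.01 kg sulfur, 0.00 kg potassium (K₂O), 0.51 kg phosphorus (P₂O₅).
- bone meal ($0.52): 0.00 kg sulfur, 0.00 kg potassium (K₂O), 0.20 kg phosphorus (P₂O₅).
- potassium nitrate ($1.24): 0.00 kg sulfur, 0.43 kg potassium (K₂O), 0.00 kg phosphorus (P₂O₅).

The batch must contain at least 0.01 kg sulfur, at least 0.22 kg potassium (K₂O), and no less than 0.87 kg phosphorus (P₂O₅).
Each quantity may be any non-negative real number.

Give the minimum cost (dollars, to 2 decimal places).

$1.62

This is a linear program. Let x1 = kg of MAP, x2 = kg of bone meal, x3 = kg of potassium nitrate.
Minimize 0.58x1 + 0.52x2 + 1.24x3 subject to:
  0.01x1 ≥ 0.01   (sulfur)
  0.43x3 ≥ 0.22   (potassium (K₂O))
  0.51x1 + 0.2x2 ≥ 0.87   (phosphorus (P₂O₅))
  x1, x2, x3 ≥ 0.
The optimal basis is {MAP, potassium nitrate}; bone meal drops out. Binding constraints: potassium (K₂O) and phosphorus (P₂O₅).
Optimal quantities: MAP = 1.706 kg, potassium nitrate = 0.5116 kg.
Objective = 0.58·1.706 + 1.24·0.5116 = 1.6239.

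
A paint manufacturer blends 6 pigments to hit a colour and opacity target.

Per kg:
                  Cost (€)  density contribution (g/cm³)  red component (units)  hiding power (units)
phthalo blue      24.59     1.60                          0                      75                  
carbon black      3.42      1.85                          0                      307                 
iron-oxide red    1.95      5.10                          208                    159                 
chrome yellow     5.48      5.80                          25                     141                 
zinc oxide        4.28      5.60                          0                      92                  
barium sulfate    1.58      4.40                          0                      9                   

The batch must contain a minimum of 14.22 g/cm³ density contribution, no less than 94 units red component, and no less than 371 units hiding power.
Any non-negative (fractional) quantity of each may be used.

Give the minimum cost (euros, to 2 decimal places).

€5.38

Set it up as a linear program. Let x1 = kg of phthalo blue, x2 = kg of carbon black, x3 = kg of iron-oxide red, x4 = kg of chrome yellow, x5 = kg of zinc oxide, x6 = kg of barium sulfate.
Minimize 24.59x1 + 3.42x2 + 1.95x3 + 5.48x4 + 4.28x5 + 1.58x6 subject to:
  1.6x1 + 1.85x2 + 5.1x3 + 5.8x4 + 5.6x5 + 4.4x6 ≥ 14.22   (density contribution)
  208x3 + 25x4 ≥ 94   (red component)
  75x1 + 307x2 + 159x3 + 141x4 + 92x5 + 9x6 ≥ 371   (hiding power)
  x1, x2, x3, x4, x5, x6 ≥ 0.
The minimum-cost mix takes nothing from phthalo blue, carbon black, chrome yellow, zinc oxide — only iron-oxide red, barium sulfate. Binding constraints: density contribution and hiding power.
Optimal quantities: iron-oxide red = 2.301 kg, barium sulfate = 0.5643 kg.
Hence cost = 1.95·2.301 + 1.58·0.5643 = €5.3785.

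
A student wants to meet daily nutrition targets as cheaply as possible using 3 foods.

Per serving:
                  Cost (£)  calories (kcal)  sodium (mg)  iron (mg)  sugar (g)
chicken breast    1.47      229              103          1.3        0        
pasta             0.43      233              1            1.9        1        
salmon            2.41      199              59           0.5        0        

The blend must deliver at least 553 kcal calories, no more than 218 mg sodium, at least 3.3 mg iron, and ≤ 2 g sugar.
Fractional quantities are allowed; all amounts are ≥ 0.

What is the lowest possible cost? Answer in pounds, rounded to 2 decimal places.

Let x1 = servings of chicken breast, x2 = servings of pasta, x3 = servings of salmon.
Minimize 1.47x1 + 0.43x2 + 2.41x3 s.t.:
  229x1 + 233x2 + 199x3 ≥ 553   (calories)
  103x1 + 1x2 + 59x3 ≤ 218   (sodium)
  1.3x1 + 1.9x2 + 0.5x3 ≥ 3.3   (iron)
  1x2 ≤ 2   (sugar)
  x1, x2, x3 ≥ 0.
The optimal basis is {chicken breast, pasta}; salmon drops out. There the calories and sugar constraints are tight.
Solving gives x1 = 0.3799, x2 = 2.
Objective = 1.47·0.3799 + 0.43·2 = 1.4185.

£1.42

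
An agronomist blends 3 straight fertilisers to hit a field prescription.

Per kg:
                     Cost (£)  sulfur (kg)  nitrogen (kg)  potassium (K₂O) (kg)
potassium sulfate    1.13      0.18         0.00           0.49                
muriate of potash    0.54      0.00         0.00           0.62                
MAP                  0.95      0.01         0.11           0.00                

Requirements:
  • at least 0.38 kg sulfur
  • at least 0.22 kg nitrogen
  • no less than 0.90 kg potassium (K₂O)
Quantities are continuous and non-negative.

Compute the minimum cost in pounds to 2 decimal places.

Let x1 = kg of potassium sulfate, x2 = kg of muriate of potash, x3 = kg of MAP.
Minimise 1.13x1 + 0.54x2 + 0.95x3 with:
  0.18x1 + 0.01x3 ≥ 0.38   (sulfur)
  0.11x3 ≥ 0.22   (nitrogen)
  0.49x1 + 0.62x2 ≥ 0.9   (potassium (K₂O))
  x1, x2, x3 ≥ 0.
At the optimum only potassium sulfate, MAP are positive (muriate of potash = 0). Binding constraints: sulfur and nitrogen.
So potassium sulfate = 2 kg, MAP = 2 kg.
Objective = 1.13·2 + 0.95·2 = 4.1600.

£4.16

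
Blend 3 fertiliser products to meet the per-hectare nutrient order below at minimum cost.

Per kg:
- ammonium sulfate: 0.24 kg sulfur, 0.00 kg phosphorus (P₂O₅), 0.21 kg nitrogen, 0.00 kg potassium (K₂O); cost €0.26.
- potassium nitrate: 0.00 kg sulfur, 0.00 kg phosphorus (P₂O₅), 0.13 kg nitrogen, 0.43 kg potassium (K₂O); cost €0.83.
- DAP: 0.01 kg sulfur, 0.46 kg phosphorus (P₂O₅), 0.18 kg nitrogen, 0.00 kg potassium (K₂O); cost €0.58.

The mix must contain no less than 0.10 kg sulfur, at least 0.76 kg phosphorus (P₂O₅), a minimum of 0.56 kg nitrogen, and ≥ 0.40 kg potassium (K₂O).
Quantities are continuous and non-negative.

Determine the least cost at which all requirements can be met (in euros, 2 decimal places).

€1.91

Let x1 = kg of ammonium sulfate, x2 = kg of potassium nitrate, x3 = kg of DAP.
Minimize 0.26x1 + 0.83x2 + 0.58x3 subject to:
  0.24x1 + 0.01x3 ≥ 0.1   (sulfur)
  0.46x3 ≥ 0.76   (phosphorus (P₂O₅))
  0.21x1 + 0.13x2 + 0.18x3 ≥ 0.56   (nitrogen)
  0.43x2 ≥ 0.4   (potassium (K₂O))
  x1, x2, x3 ≥ 0.
All 3 inputs are positive at the optimum. There the phosphorus (P₂O₅), nitrogen, potassium (K₂O) constraints are tight.
Optimal quantities: ammonium sulfate = 0.6747 kg, potassium nitrate = 0.9302 kg, DAP = 1.652 kg.
Total cost: 0.26·0.6747 + 0.83·0.9302 + 0.58·1.652 = 1.9056.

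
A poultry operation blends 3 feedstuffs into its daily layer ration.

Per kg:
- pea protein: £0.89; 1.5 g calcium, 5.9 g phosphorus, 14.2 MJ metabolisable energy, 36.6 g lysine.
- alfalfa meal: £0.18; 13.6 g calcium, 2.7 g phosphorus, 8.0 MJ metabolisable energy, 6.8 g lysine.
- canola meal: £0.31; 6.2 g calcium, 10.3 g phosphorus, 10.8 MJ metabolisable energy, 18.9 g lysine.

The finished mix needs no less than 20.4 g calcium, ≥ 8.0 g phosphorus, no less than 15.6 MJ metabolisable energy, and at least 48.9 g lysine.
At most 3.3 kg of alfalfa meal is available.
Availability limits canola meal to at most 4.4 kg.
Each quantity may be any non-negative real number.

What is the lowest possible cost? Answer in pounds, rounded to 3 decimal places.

£0.828

This is a linear program. Let x1 = kg of pea protein, x2 = kg of alfalfa meal, x3 = kg of canola meal.
Minimise 0.89x1 + 0.18x2 + 0.31x3 with:
  1.5x1 + 13.6x2 + 6.2x3 ≥ 20.4   (calcium)
  5.9x1 + 2.7x2 + 10.3x3 ≥ 8   (phosphorus)
  14.2x1 + 8x2 + 10.8x3 ≥ 15.6   (metabolisable energy)
  36.6x1 + 6.8x2 + 18.9x3 ≥ 48.9   (lysine)
  x2 ≤ 3.3
  x3 ≤ 4.4
  x1, x2, x3 ≥ 0.
The optimal basis is {alfalfa meal, canola meal}; pea protein drops out. Binding constraints: calcium and lysine.
That vertex is x2 = 0.3834, x3 = 2.449.
Hence cost = 0.18·0.3834 + 0.31·2.449 = £0.82820.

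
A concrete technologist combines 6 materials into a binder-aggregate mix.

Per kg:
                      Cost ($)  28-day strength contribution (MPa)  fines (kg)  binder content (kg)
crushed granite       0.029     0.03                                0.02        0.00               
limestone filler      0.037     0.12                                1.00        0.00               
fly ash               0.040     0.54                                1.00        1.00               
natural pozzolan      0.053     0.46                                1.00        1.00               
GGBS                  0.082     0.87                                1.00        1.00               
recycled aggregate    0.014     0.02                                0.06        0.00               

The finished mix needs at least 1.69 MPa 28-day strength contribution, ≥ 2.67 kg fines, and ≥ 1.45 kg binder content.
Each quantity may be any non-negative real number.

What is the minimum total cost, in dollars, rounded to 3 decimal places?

$0.125

Treat it as an LP. Let x1 = kg of crushed granite, x2 = kg of limestone filler, x3 = kg of fly ash, x4 = kg of natural pozzolan, x5 = kg of GGBS, x6 = kg of recycled aggregate.
Minimise 0.029x1 + 0.037x2 + 0.04x3 + 0.053x4 + 0.082x5 + 0.014x6 subject to:
  0.03x1 + 0.12x2 + 0.54x3 + 0.46x4 + 0.87x5 + 0.02x6 ≥ 1.69   (28-day strength contribution)
  0.02x1 + 1x2 + 1x3 + 1x4 + 1x5 + 0.06x6 ≥ 2.67   (fines)
  1x3 + 1x4 + 1x5 ≥ 1.45   (binder content)
  x1, x2, x3, x4, x5, x6 ≥ 0.
The optimal basis is {fly ash}; crushed granite, limestone filler, natural pozzolan, GGBS, recycled aggregate drop out. There the 28-day strength contribution constraint is tight.
Solving gives x3 = 3.13.
Objective = 0.04·3.13 = 0.12520.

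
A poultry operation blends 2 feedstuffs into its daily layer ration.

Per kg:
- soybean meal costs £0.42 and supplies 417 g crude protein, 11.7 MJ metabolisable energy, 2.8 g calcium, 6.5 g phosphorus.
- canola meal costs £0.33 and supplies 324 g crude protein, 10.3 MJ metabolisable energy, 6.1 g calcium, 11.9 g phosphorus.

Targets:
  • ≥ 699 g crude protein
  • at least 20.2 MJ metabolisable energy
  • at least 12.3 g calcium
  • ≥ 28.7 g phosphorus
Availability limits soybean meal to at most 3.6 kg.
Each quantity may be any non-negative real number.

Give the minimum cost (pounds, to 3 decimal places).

£0.796

Let x1 = kg of soybean meal, x2 = kg of canola meal.
Minimise 0.42x1 + 0.33x2 subject to:
  417x1 + 324x2 ≥ 699   (crude protein)
  11.7x1 + 10.3x2 ≥ 20.2   (metabolisable energy)
  2.8x1 + 6.1x2 ≥ 12.3   (calcium)
  6.5x1 + 11.9x2 ≥ 28.7   (phosphorus)
  x1 ≤ 3.6
  x1, x2 ≥ 0.
The minimum-cost mix takes nothing from soybean meal — only canola meal. There the phosphorus constraint is tight.
That vertex is x2 = 2.412.
Hence cost = 0.33·2.412 = £0.79596.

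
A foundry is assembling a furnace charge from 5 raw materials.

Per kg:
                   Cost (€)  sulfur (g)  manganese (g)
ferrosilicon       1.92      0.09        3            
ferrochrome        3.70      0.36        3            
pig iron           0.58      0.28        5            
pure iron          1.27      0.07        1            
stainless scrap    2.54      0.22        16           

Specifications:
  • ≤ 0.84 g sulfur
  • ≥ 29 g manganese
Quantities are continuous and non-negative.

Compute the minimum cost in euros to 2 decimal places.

Set it up as a linear program. Let x1 = kg of ferrosilicon, x2 = kg of ferrochrome, x3 = kg of pig iron, x4 = kg of pure iron, x5 = kg of stainless scrap.
Minimize 1.92x1 + 3.7x2 + 0.58x3 + 1.27x4 + 2.54x5 with:
  0.09x1 + 0.36x2 + 0.28x3 + 0.07x4 + 0.22x5 ≤ 0.84   (sulfur)
  3x1 + 3x2 + 5x3 + 1x4 + 16x5 ≥ 29   (manganese)
  x1, x2, x3, x4, x5 ≥ 0.
The optimal basis is {pig iron, stainless scrap}; ferrosilicon, ferrochrome, pure iron drop out. The sulfur and manganese requirements are met with equality.
Optimal quantities: pig iron = 2.089 kg, stainless scrap = 1.16 kg.
Hence cost = 0.58·2.089 + 2.54·1.16 = €4.1580.

€4.16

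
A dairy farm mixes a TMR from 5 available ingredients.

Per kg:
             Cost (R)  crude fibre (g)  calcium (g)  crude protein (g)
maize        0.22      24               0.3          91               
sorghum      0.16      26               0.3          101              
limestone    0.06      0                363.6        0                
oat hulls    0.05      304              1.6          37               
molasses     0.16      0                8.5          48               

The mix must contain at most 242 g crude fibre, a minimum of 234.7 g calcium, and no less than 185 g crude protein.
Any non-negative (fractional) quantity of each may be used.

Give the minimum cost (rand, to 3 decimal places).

R0.326

Let x1 = kg of maize, x2 = kg of sorghum, x3 = kg of limestone, x4 = kg of oat hulls, x5 = kg of molasses.
min 0.22x1 + 0.16x2 + 0.06x3 + 0.05x4 + 0.16x5 with:
  24x1 + 26x2 + 304x4 ≤ 242   (crude fibre)
  0.3x1 + 0.3x2 + 363.6x3 + 1.6x4 + 8.5x5 ≥ 234.7   (calcium)
  91x1 + 101x2 + 37x4 + 48x5 ≥ 185   (crude protein)
  x1, x2, x3, x4, x5 ≥ 0.
At the optimum only sorghum, limestone, oat hulls are positive (maize, molasses = 0). Binding constraints: crude fibre, calcium, crude protein.
Solving gives x2 = 1.59, x3 = 0.6413, x4 = 0.6601.
Total cost: 0.16·1.59 + 0.06·0.6413 + 0.05·0.6601 = 0.32588.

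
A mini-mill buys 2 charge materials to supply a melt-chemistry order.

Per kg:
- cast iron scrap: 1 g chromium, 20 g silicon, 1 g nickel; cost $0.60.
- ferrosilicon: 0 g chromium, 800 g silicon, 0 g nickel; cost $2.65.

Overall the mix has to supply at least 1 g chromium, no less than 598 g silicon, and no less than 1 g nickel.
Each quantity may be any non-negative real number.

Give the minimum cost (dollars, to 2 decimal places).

$2.51

Let x1 = kg of cast iron scrap, x2 = kg of ferrosilicon.
Minimize 0.6x1 + 2.65x2 subject to:
  1x1 ≥ 1   (chromium)
  20x1 + 800x2 ≥ 598   (silicon)
  1x1 ≥ 1   (nickel)
  x1, x2 ≥ 0.
Both inputs are positive at the optimum. The chromium, silicon, nickel requirements are met with equality.
That vertex is x1 = 1, x2 = 0.7225.
Hence cost = 0.6·1 + 2.65·0.7225 = $2.5146.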